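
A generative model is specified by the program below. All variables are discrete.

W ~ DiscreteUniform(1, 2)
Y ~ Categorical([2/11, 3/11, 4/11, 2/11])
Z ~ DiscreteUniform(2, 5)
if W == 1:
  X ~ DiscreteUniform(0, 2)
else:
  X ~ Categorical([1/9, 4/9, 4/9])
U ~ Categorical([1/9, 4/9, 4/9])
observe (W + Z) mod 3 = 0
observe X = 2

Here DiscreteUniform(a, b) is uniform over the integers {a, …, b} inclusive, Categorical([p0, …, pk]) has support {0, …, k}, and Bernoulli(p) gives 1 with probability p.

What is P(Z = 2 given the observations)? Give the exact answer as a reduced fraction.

P(Z = 2 | obs) = 3/10

Enumerate traces; 36 have nonzero weight after conditioning:
  (W=1, Y=0, Z=2, X=2, U=0) weight 1/1188
  (W=1, Y=0, Z=2, X=2, U=1) weight 1/297
  (W=1, Y=0, Z=2, X=2, U=2) weight 1/297
  (W=1, Y=0, Z=5, X=2, U=0) weight 1/1188
  (W=1, Y=0, Z=5, X=2, U=1) weight 1/297
  (W=1, Y=0, Z=5, X=2, U=2) weight 1/297
  (W=1, Y=1, Z=2, X=2, U=0) weight 1/792
  (W=1, Y=1, Z=2, X=2, U=1) weight 1/198
  (W=2, Y=0, Z=4, X=2, U=0) weight 1/891
  … 27 more
Group by Z:
  weight(Z=2) = 1/24
  weight(Z=4) = 1/18
  weight(Z=5) = 1/24
Total weight = 1/24 + 1/18 + 1/24 = 5/36
P(Z=2 | obs) = 1/24 / 5/36 = 3/10
P(Z=4 | obs) = 1/18 / 5/36 = 2/5
P(Z=5 | obs) = 1/24 / 5/36 = 3/10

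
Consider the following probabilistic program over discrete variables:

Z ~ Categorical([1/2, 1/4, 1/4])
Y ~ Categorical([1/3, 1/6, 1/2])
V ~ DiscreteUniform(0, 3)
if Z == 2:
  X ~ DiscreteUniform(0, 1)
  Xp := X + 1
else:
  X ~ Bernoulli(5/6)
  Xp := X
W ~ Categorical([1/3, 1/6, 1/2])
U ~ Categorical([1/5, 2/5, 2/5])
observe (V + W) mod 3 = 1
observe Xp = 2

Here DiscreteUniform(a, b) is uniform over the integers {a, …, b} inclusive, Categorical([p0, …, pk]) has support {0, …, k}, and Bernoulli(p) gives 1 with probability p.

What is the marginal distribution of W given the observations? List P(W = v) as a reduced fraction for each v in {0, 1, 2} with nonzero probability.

P(W=0) = 2/7, P(W=1) = 2/7, P(W=2) = 3/7

Enumerate traces; 36 have nonzero weight after conditioning:
  (Z=2, Y=0, V=0, X=1, W=1, U=0) weight 1/2880
  (Z=2, Y=0, V=0, X=1, W=1, U=1) weight 1/1440
  (Z=2, Y=0, V=0, X=1, W=1, U=2) weight 1/1440
  (Z=2, Y=0, V=1, X=1, W=0, U=0) weight 1/1440
  (Z=2, Y=0, V=1, X=1, W=0, U=1) weight 1/720
  (Z=2, Y=0, V=1, X=1, W=0, U=2) weight 1/720
  (Z=2, Y=0, V=2, X=1, W=2, U=0) weight 1/960
  (Z=2, Y=0, V=2, X=1, W=2, U=1) weight 1/480
  … 28 more
Group by W:
  weight(W=0) = 1/96
  weight(W=1) = 1/96
  weight(W=2) = 1/64
Total weight = 1/96 + 1/96 + 1/64 = 7/192
P(W=0 | obs) = 1/96 / 7/192 = 2/7
P(W=1 | obs) = 1/96 / 7/192 = 2/7
P(W=2 | obs) = 1/64 / 7/192 = 3/7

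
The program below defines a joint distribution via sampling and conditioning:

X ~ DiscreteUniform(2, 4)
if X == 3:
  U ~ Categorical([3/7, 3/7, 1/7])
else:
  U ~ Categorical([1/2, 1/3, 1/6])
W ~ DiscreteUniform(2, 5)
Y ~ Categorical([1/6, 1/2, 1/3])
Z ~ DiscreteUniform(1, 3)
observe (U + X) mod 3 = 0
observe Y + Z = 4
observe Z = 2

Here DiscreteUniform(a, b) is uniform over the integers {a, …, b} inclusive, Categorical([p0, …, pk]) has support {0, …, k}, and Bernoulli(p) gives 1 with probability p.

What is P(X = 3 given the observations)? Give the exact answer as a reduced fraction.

Enumerate traces; 12 have nonzero weight after conditioning:
  (X=2, U=1, W=2, Y=2, Z=2) weight 1/324
  (X=2, U=1, W=3, Y=2, Z=2) weight 1/324
  (X=2, U=1, W=4, Y=2, Z=2) weight 1/324
  (X=2, U=1, W=5, Y=2, Z=2) weight 1/324
  (X=3, U=0, W=2, Y=2, Z=2) weight 1/252
  (X=3, U=0, W=3, Y=2, Z=2) weight 1/252
  (X=3, U=0, W=4, Y=2, Z=2) weight 1/252
  (X=3, U=0, W=5, Y=2, Z=2) weight 1/252
  (X=4, U=2, W=2, Y=2, Z=2) weight 1/648
  … 3 more
Group by X:
  weight(X=2) = 1/81
  weight(X=3) = 1/63
  weight(X=4) = 1/162
Total weight = 1/81 + 1/63 + 1/162 = 13/378
P(X=2 | obs) = 1/81 / 13/378 = 14/39
P(X=3 | obs) = 1/63 / 13/378 = 6/13
P(X=4 | obs) = 1/162 / 13/378 = 7/39

P(X = 3 | obs) = 6/13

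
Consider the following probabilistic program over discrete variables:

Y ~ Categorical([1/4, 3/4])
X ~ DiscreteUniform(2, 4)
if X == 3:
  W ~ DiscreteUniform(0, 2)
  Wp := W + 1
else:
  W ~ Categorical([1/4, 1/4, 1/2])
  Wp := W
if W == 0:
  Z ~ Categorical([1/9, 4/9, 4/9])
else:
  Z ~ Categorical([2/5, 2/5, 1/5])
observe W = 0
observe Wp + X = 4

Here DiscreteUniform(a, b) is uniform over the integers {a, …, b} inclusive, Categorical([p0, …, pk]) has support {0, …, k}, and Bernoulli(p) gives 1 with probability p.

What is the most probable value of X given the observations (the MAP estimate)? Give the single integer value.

Enumerate traces; 12 have nonzero weight after conditioning:
  (Y=0, X=3, W=0, Z=0) weight 1/324
  (Y=0, X=3, W=0, Z=1) weight 1/81
  (Y=0, X=3, W=0, Z=2) weight 1/81
  (Y=0, X=4, W=0, Z=0) weight 1/432
  (Y=0, X=4, W=0, Z=1) weight 1/108
  (Y=0, X=4, W=0, Z=2) weight 1/108
  (Y=1, X=3, W=0, Z=0) weight 1/108
  (Y=1, X=3, W=0, Z=1) weight 1/27
  … 4 more
Group by X:
  weight(X=3) = 1/9
  weight(X=4) = 1/12
Total weight = 1/9 + 1/12 = 7/36
P(X=3 | obs) = 1/9 / 7/36 = 4/7
P(X=4 | obs) = 1/12 / 7/36 = 3/7
argmax = 3

argmax_v P(X = v | obs) = 3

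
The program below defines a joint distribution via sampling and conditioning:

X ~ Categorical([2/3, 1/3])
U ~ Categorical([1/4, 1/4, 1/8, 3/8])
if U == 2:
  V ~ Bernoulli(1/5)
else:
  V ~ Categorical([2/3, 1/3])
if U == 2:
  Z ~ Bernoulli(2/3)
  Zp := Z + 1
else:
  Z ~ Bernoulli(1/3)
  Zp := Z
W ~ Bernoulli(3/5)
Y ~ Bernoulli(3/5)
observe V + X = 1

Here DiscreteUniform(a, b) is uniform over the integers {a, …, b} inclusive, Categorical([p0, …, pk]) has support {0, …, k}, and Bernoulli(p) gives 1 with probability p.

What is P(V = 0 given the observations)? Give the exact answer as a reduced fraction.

Enumerate traces; 64 have nonzero weight after conditioning:
  (X=0, U=0, V=1, Z=0, W=0, Y=0) weight 4/675
  (X=0, U=0, V=1, Z=0, W=0, Y=1) weight 2/225
  (X=0, U=0, V=1, Z=0, W=1, Y=0) weight 2/225
  (X=0, U=0, V=1, Z=0, W=1, Y=1) weight 1/75
  (X=0, U=0, V=1, Z=1, W=0, Y=0) weight 2/675
  (X=0, U=0, V=1, Z=1, W=0, Y=1) weight 1/225
  (X=0, U=0, V=1, Z=1, W=1, Y=0) weight 1/225
  (X=0, U=0, V=1, Z=1, W=1, Y=1) weight 1/150
  (X=1, U=0, V=0, Z=0, W=0, Y=0) weight 4/675
  … 55 more
Group by V:
  weight(V=0) = 41/180
  weight(V=1) = 19/90
Total weight = 41/180 + 19/90 = 79/180
P(V=0 | obs) = 41/180 / 79/180 = 41/79
P(V=1 | obs) = 19/90 / 79/180 = 38/79

P(V = 0 | obs) = 41/79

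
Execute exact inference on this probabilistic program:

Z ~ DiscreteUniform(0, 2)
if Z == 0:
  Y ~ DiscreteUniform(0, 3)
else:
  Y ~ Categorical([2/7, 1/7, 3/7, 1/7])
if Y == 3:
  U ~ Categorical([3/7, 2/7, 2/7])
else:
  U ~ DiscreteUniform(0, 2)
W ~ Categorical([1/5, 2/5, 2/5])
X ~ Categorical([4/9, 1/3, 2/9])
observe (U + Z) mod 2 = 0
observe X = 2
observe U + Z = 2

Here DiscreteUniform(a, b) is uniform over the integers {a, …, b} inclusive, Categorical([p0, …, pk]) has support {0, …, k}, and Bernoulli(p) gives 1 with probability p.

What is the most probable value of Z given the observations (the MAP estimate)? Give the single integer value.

Enumerate traces; 36 have nonzero weight after conditioning:
  (Z=0, Y=0, U=2, W=0, X=2) weight 1/810
  (Z=0, Y=0, U=2, W=1, X=2) weight 1/405
  (Z=0, Y=0, U=2, W=2, X=2) weight 1/405
  (Z=0, Y=1, U=2, W=0, X=2) weight 1/810
  (Z=0, Y=1, U=2, W=1, X=2) weight 1/405
  (Z=0, Y=1, U=2, W=2, X=2) weight 1/405
  (Z=0, Y=2, U=2, W=0, X=2) weight 1/810
  (Z=0, Y=2, U=2, W=1, X=2) weight 1/405
  (Z=1, Y=0, U=1, W=0, X=2) weight 4/2835
  (Z=2, Y=0, U=0, W=0, X=2) weight 4/2835
  … 26 more
Group by Z:
  weight(Z=0) = 1/42
  weight(Z=1) = 32/1323
  weight(Z=2) = 34/1323
Total weight = 1/42 + 32/1323 + 34/1323 = 65/882
P(Z=0 | obs) = 1/42 / 65/882 = 21/65
P(Z=1 | obs) = 32/1323 / 65/882 = 64/195
P(Z=2 | obs) = 34/1323 / 65/882 = 68/195
argmax = 2

argmax_v P(Z = v | obs) = 2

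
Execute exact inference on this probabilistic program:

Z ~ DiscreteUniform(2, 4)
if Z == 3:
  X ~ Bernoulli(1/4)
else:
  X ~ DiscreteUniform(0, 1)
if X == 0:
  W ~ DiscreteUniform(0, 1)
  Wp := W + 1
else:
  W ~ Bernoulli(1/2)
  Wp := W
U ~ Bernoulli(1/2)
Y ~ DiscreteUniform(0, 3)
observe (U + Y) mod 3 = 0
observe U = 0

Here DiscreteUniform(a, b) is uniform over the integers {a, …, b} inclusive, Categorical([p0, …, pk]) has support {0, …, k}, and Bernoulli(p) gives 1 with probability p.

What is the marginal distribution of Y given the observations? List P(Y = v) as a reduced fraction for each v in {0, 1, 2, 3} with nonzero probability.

P(Y=0) = 1/2, P(Y=3) = 1/2

Enumerate traces; 24 have nonzero weight after conditioning:
  (Z=2, X=0, W=0, U=0, Y=0) weight 1/96
  (Z=2, X=0, W=0, U=0, Y=3) weight 1/96
  (Z=2, X=0, W=1, U=0, Y=0) weight 1/96
  (Z=2, X=0, W=1, U=0, Y=3) weight 1/96
  (Z=2, X=1, W=0, U=0, Y=0) weight 1/96
  (Z=2, X=1, W=0, U=0, Y=3) weight 1/96
  (Z=2, X=1, W=1, U=0, Y=0) weight 1/96
  (Z=2, X=1, W=1, U=0, Y=3) weight 1/96
  … 16 more
Group by Y:
  weight(Y=0) = 1/8
  weight(Y=3) = 1/8
Total weight = 1/8 + 1/8 = 1/4
P(Y=0 | obs) = 1/8 / 1/4 = 1/2
P(Y=3 | obs) = 1/8 / 1/4 = 1/2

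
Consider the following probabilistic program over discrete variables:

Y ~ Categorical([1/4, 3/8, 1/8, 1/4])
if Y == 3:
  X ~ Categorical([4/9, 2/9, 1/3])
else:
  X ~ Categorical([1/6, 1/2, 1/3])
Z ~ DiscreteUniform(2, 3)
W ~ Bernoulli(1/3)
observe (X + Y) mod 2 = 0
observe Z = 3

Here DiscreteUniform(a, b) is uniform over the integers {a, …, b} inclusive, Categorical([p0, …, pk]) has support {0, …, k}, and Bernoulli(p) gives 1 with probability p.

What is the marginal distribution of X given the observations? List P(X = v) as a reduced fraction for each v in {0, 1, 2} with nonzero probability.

Enumerate traces; 12 have nonzero weight after conditioning:
  (Y=0, X=0, Z=3, W=0) weight 1/72
  (Y=0, X=0, Z=3, W=1) weight 1/144
  (Y=0, X=2, Z=3, W=0) weight 1/36
  (Y=0, X=2, Z=3, W=1) weight 1/72
  (Y=1, X=1, Z=3, W=0) weight 1/16
  (Y=1, X=1, Z=3, W=1) weight 1/32
  (Y=2, X=0, Z=3, W=0) weight 1/144
  (Y=2, X=0, Z=3, W=1) weight 1/288
  … 4 more
Group by X:
  weight(X=0) = 1/32
  weight(X=1) = 35/288
  weight(X=2) = 1/16
Total weight = 1/32 + 35/288 + 1/16 = 31/144
P(X=0 | obs) = 1/32 / 31/144 = 9/62
P(X=1 | obs) = 35/288 / 31/144 = 35/62
P(X=2 | obs) = 1/16 / 31/144 = 9/31

P(X=0) = 9/62, P(X=1) = 35/62, P(X=2) = 9/31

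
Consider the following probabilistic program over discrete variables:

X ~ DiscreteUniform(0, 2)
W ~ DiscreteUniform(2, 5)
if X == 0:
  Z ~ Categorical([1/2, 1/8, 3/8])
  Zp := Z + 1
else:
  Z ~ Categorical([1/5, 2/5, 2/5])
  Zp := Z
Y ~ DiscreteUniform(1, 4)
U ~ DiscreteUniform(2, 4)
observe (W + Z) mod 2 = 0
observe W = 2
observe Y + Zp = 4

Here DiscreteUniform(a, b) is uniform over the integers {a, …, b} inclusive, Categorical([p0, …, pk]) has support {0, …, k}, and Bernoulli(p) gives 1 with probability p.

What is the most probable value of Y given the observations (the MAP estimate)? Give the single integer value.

argmax_v P(Y = v | obs) = 2

Enumerate traces; 18 have nonzero weight after conditioning:
  (X=0, W=2, Z=0, Y=3, U=2) weight 1/288
  (X=0, W=2, Z=0, Y=3, U=3) weight 1/288
  (X=0, W=2, Z=0, Y=3, U=4) weight 1/288
  (X=0, W=2, Z=2, Y=1, U=2) weight 1/384
  (X=0, W=2, Z=2, Y=1, U=3) weight 1/384
  (X=0, W=2, Z=2, Y=1, U=4) weight 1/384
  (X=1, W=2, Z=0, Y=4, U=2) weight 1/720
  (X=1, W=2, Z=0, Y=4, U=3) weight 1/720
  (X=1, W=2, Z=2, Y=2, U=2) weight 1/360
  … 9 more
Group by Y:
  weight(Y=1) = 1/128
  weight(Y=2) = 1/60
  weight(Y=3) = 1/96
  weight(Y=4) = 1/120
Total weight = 1/128 + 1/60 + 1/96 + 1/120 = 83/1920
P(Y=1 | obs) = 1/128 / 83/1920 = 15/83
P(Y=2 | obs) = 1/60 / 83/1920 = 32/83
P(Y=3 | obs) = 1/96 / 83/1920 = 20/83
P(Y=4 | obs) = 1/120 / 83/1920 = 16/83
argmax = 2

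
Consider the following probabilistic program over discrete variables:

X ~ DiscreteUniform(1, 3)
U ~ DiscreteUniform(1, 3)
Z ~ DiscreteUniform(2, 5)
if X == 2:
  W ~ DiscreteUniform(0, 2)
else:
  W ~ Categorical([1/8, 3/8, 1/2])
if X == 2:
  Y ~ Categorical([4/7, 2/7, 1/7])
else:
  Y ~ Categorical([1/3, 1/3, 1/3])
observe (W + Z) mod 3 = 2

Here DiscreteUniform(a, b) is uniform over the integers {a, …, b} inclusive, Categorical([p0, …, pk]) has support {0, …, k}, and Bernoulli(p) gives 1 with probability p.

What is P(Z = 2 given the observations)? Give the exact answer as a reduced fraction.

P(Z = 2 | obs) = 7/43

Enumerate traces; 108 have nonzero weight after conditioning:
  (X=1, U=1, Z=2, W=0, Y=0) weight 1/864
  (X=1, U=1, Z=2, W=0, Y=1) weight 1/864
  (X=1, U=1, Z=2, W=0, Y=2) weight 1/864
  (X=1, U=1, Z=3, W=2, Y=0) weight 1/216
  (X=1, U=1, Z=3, W=2, Y=1) weight 1/216
  (X=1, U=1, Z=3, W=2, Y=2) weight 1/216
  (X=1, U=1, Z=4, W=1, Y=0) weight 1/288
  (X=1, U=1, Z=4, W=1, Y=1) weight 1/288
  (X=1, U=1, Z=5, W=0, Y=0) weight 1/864
  … 99 more
Group by Z:
  weight(Z=2) = 7/144
  weight(Z=3) = 1/9
  weight(Z=4) = 13/144
  weight(Z=5) = 7/144
Total weight = 7/144 + 1/9 + 13/144 + 7/144 = 43/144
P(Z=2 | obs) = 7/144 / 43/144 = 7/43
P(Z=3 | obs) = 1/9 / 43/144 = 16/43
P(Z=4 | obs) = 13/144 / 43/144 = 13/43
P(Z=5 | obs) = 7/144 / 43/144 = 7/43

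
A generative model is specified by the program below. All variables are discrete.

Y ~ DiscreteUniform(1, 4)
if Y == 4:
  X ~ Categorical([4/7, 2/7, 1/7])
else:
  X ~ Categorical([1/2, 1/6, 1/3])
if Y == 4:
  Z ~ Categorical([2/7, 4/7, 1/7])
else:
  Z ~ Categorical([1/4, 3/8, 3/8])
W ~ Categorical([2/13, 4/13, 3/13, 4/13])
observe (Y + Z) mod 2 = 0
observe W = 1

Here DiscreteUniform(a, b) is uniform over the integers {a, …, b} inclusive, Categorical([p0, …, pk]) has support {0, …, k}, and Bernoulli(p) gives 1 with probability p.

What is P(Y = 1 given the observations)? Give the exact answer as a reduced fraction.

P(Y = 1 | obs) = 21/101

Enumerate traces; 18 have nonzero weight after conditioning:
  (Y=1, X=0, Z=1, W=1) weight 3/208
  (Y=1, X=1, Z=1, W=1) weight 1/208
  (Y=1, X=2, Z=1, W=1) weight 1/104
  (Y=2, X=0, Z=0, W=1) weight 1/104
  (Y=2, X=0, Z=2, W=1) weight 3/208
  (Y=2, X=1, Z=0, W=1) weight 1/312
  (Y=2, X=1, Z=2, W=1) weight 1/208
  (Y=2, X=2, Z=0, W=1) weight 1/156
  (Y=3, X=0, Z=1, W=1) weight 3/208
  (Y=4, X=0, Z=0, W=1) weight 8/637
  … 8 more
Group by Y:
  weight(Y=1) = 3/104
  weight(Y=2) = 5/104
  weight(Y=3) = 3/104
  weight(Y=4) = 3/91
Total weight = 3/104 + 5/104 + 3/104 + 3/91 = 101/728
P(Y=1 | obs) = 3/104 / 101/728 = 21/101
P(Y=2 | obs) = 5/104 / 101/728 = 35/101
P(Y=3 | obs) = 3/104 / 101/728 = 21/101
P(Y=4 | obs) = 3/91 / 101/728 = 24/101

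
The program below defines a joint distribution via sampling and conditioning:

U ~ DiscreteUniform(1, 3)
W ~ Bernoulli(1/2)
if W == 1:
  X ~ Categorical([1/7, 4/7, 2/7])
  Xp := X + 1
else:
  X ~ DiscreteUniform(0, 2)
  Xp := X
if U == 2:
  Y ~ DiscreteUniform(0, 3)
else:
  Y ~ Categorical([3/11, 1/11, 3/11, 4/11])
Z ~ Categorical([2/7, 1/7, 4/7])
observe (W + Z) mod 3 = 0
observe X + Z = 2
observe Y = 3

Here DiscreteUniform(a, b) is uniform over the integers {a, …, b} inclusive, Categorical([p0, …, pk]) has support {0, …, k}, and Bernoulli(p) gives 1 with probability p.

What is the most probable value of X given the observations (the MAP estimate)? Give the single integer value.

Enumerate traces; 6 have nonzero weight after conditioning:
  (U=1, W=0, X=2, Y=3, Z=0) weight 4/693
  (U=1, W=1, X=0, Y=3, Z=2) weight 8/1617
  (U=2, W=0, X=2, Y=3, Z=0) weight 1/252
  (U=2, W=1, X=0, Y=3, Z=2) weight 1/294
  (U=3, W=0, X=2, Y=3, Z=0) weight 4/693
  (U=3, W=1, X=0, Y=3, Z=2) weight 8/1617
Group by X:
  weight(X=0) = 43/3234
  weight(X=2) = 43/2772
Total weight = 43/3234 + 43/2772 = 559/19404
P(X=0 | obs) = 43/3234 / 559/19404 = 6/13
P(X=2 | obs) = 43/2772 / 559/19404 = 7/13
argmax = 2

argmax_v P(X = v | obs) = 2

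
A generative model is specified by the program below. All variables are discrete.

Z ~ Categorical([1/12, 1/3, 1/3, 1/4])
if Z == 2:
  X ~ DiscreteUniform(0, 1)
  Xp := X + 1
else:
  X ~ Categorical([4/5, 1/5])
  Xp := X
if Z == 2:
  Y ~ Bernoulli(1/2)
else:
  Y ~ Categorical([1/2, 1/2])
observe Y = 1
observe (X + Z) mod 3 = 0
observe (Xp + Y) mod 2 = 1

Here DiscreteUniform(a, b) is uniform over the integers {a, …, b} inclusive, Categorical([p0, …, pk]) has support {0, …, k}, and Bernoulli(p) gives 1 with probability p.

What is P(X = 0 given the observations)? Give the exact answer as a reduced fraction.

Enumerate traces; 3 have nonzero weight after conditioning:
  (Z=0, X=0, Y=1) weight 1/30
  (Z=2, X=1, Y=1) weight 1/12
  (Z=3, X=0, Y=1) weight 1/10
Group by X:
  weight(X=0) = 2/15
  weight(X=1) = 1/12
Total weight = 2/15 + 1/12 = 13/60
P(X=0 | obs) = 2/15 / 13/60 = 8/13
P(X=1 | obs) = 1/12 / 13/60 = 5/13

P(X = 0 | obs) = 8/13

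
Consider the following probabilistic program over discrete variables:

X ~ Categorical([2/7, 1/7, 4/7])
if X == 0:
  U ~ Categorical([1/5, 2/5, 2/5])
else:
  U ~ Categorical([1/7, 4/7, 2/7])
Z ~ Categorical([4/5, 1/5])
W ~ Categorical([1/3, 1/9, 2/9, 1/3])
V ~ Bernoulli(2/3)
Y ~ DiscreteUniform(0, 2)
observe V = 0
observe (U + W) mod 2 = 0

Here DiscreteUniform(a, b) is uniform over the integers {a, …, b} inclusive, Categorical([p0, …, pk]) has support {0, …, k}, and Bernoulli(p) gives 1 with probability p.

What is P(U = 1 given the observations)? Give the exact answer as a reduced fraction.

P(U = 1 | obs) = 512/1097

Enumerate traces; 108 have nonzero weight after conditioning:
  (X=0, U=0, Z=0, W=0, V=0, Y=0) weight 8/4725
  (X=0, U=0, Z=0, W=0, V=0, Y=1) weight 8/4725
  (X=0, U=0, Z=0, W=0, V=0, Y=2) weight 8/4725
  (X=0, U=0, Z=0, W=2, V=0, Y=0) weight 16/14175
  (X=0, U=0, Z=0, W=2, V=0, Y=1) weight 16/14175
  (X=0, U=0, Z=0, W=2, V=0, Y=2) weight 16/14175
  (X=0, U=0, Z=1, W=0, V=0, Y=0) weight 2/4725
  (X=0, U=0, Z=1, W=0, V=0, Y=1) weight 2/4725
  (X=0, U=1, Z=0, W=1, V=0, Y=0) weight 16/14175
  (X=0, U=2, Z=0, W=0, V=0, Y=0) weight 16/4725
  … 98 more
Group by U:
  weight(U=0) = 13/441
  weight(U=1) = 512/6615
  weight(U=2) = 26/441
Total weight = 13/441 + 512/6615 + 26/441 = 1097/6615
P(U=0 | obs) = 13/441 / 1097/6615 = 195/1097
P(U=1 | obs) = 512/6615 / 1097/6615 = 512/1097
P(U=2 | obs) = 26/441 / 1097/6615 = 390/1097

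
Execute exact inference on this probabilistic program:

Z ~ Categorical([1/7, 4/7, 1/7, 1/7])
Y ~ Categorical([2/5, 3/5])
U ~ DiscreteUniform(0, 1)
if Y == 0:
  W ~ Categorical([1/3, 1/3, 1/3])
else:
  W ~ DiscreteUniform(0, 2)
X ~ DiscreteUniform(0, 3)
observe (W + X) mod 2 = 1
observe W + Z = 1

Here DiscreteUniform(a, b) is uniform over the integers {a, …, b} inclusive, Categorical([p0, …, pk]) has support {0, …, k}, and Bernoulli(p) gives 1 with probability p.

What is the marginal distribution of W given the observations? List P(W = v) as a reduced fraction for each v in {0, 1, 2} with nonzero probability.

P(W=0) = 4/5, P(W=1) = 1/5

Enumerate traces; 16 have nonzero weight after conditioning:
  (Z=0, Y=0, U=0, W=1, X=0) weight 1/420
  (Z=0, Y=0, U=0, W=1, X=2) weight 1/420
  (Z=0, Y=0, U=1, W=1, X=0) weight 1/420
  (Z=0, Y=0, U=1, W=1, X=2) weight 1/420
  (Z=0, Y=1, U=0, W=1, X=0) weight 1/280
  (Z=0, Y=1, U=0, W=1, X=2) weight 1/280
  (Z=0, Y=1, U=1, W=1, X=0) weight 1/280
  (Z=0, Y=1, U=1, W=1, X=2) weight 1/280
  (Z=1, Y=0, U=0, W=0, X=1) weight 1/105
  … 7 more
Group by W:
  weight(W=0) = 2/21
  weight(W=1) = 1/42
Total weight = 2/21 + 1/42 = 5/42
P(W=0 | obs) = 2/21 / 5/42 = 4/5
P(W=1 | obs) = 1/42 / 5/42 = 1/5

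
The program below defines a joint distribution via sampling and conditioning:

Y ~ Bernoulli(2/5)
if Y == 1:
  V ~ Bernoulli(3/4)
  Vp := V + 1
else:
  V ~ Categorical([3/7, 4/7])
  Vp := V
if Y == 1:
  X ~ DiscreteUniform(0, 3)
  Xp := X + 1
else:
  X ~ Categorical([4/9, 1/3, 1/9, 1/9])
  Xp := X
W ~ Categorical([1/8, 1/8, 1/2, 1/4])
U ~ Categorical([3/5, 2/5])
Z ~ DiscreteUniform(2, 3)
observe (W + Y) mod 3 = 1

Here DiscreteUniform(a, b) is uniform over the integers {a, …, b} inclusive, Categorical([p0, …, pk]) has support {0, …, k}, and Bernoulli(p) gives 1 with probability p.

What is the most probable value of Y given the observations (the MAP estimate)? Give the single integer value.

Enumerate traces; 96 have nonzero weight after conditioning:
  (Y=0, V=0, X=0, W=1, U=0, Z=2) weight 3/700
  (Y=0, V=0, X=0, W=1, U=0, Z=3) weight 3/700
  (Y=0, V=0, X=0, W=1, U=1, Z=2) weight 1/350
  (Y=0, V=0, X=0, W=1, U=1, Z=3) weight 1/350
  (Y=0, V=0, X=1, W=1, U=0, Z=2) weight 9/2800
  (Y=0, V=0, X=1, W=1, U=0, Z=3) weight 9/2800
  (Y=0, V=0, X=1, W=1, U=1, Z=2) weight 3/1400
  (Y=0, V=0, X=1, W=1, U=1, Z=3) weight 3/1400
  (Y=1, V=0, X=0, W=0, U=0, Z=2) weight 3/3200
  … 87 more
Group by Y:
  weight(Y=0) = 3/40
  weight(Y=1) = 3/20
Total weight = 3/40 + 3/20 = 9/40
P(Y=0 | obs) = 3/40 / 9/40 = 1/3
P(Y=1 | obs) = 3/20 / 9/40 = 2/3
argmax = 1

argmax_v P(Y = v | obs) = 1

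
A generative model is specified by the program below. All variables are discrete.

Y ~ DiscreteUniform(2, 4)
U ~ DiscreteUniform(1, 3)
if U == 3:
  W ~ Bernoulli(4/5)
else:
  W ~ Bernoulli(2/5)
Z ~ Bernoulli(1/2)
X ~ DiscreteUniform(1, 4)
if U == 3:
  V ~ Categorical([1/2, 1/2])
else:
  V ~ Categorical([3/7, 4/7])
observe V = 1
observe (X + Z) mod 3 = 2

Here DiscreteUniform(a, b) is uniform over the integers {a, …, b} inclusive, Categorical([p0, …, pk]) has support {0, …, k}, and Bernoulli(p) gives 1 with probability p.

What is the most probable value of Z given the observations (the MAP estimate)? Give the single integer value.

argmax_v P(Z = v | obs) = 1

Enumerate traces; 54 have nonzero weight after conditioning:
  (Y=2, U=1, W=0, Z=0, X=2, V=1) weight 1/210
  (Y=2, U=1, W=0, Z=1, X=1, V=1) weight 1/210
  (Y=2, U=1, W=0, Z=1, X=4, V=1) weight 1/210
  (Y=2, U=1, W=1, Z=0, X=2, V=1) weight 1/315
  (Y=2, U=1, W=1, Z=1, X=1, V=1) weight 1/315
  (Y=2, U=1, W=1, Z=1, X=4, V=1) weight 1/315
  (Y=2, U=2, W=0, Z=0, X=2, V=1) weight 1/210
  (Y=2, U=2, W=0, Z=1, X=1, V=1) weight 1/210
  … 46 more
Group by Z:
  weight(Z=0) = 23/336
  weight(Z=1) = 23/168
Total weight = 23/336 + 23/168 = 23/112
P(Z=0 | obs) = 23/336 / 23/112 = 1/3
P(Z=1 | obs) = 23/168 / 23/112 = 2/3
argmax = 1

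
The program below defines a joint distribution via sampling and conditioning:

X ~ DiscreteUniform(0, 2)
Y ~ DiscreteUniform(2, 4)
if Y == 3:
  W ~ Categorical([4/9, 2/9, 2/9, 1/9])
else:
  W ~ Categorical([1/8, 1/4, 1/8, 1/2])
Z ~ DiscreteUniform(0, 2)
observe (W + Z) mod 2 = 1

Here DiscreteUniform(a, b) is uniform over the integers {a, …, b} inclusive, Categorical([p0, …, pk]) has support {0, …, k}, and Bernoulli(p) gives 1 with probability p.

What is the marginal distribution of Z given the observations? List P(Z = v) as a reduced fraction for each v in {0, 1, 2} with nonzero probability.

P(Z=0) = 11/29, P(Z=1) = 7/29, P(Z=2) = 11/29

Enumerate traces; 54 have nonzero weight after conditioning:
  (X=0, Y=2, W=0, Z=1) weight 1/216
  (X=0, Y=2, W=1, Z=0) weight 1/108
  (X=0, Y=2, W=1, Z=2) weight 1/108
  (X=0, Y=2, W=2, Z=1) weight 1/216
  (X=0, Y=2, W=3, Z=0) weight 1/54
  (X=0, Y=2, W=3, Z=2) weight 1/54
  (X=0, Y=3, W=0, Z=1) weight 4/243
  (X=0, Y=3, W=1, Z=0) weight 2/243
  … 46 more
Group by Z:
  weight(Z=0) = 11/54
  weight(Z=1) = 7/54
  weight(Z=2) = 11/54
Total weight = 11/54 + 7/54 + 11/54 = 29/54
P(Z=0 | obs) = 11/54 / 29/54 = 11/29
P(Z=1 | obs) = 7/54 / 29/54 = 7/29
P(Z=2 | obs) = 11/54 / 29/54 = 11/29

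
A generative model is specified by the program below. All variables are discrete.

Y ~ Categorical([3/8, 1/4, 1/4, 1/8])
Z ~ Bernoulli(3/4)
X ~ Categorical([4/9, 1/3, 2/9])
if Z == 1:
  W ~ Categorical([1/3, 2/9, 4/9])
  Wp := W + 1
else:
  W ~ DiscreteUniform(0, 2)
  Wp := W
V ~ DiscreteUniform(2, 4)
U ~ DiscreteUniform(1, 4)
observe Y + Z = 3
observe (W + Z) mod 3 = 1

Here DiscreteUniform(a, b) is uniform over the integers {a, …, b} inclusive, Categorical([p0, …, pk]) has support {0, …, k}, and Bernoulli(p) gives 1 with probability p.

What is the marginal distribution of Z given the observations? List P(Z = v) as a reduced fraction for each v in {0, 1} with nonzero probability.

P(Z=0) = 1/7, P(Z=1) = 6/7

Enumerate traces; 72 have nonzero weight after conditioning:
  (Y=2, Z=1, X=0, W=0, V=2, U=1) weight 1/432
  (Y=2, Z=1, X=0, W=0, V=2, U=2) weight 1/432
  (Y=2, Z=1, X=0, W=0, V=2, U=3) weight 1/432
  (Y=2, Z=1, X=0, W=0, V=2, U=4) weight 1/432
  (Y=2, Z=1, X=0, W=0, V=3, U=1) weight 1/432
  (Y=2, Z=1, X=0, W=0, V=3, U=2) weight 1/432
  (Y=2, Z=1, X=0, W=0, V=3, U=3) weight 1/432
  (Y=2, Z=1, X=0, W=0, V=3, U=4) weight 1/432
  (Y=3, Z=0, X=0, W=1, V=2, U=1) weight 1/2592
  … 63 more
Group by Z:
  weight(Z=0) = 1/96
  weight(Z=1) = 1/16
Total weight = 1/96 + 1/16 = 7/96
P(Z=0 | obs) = 1/96 / 7/96 = 1/7
P(Z=1 | obs) = 1/16 / 7/96 = 6/7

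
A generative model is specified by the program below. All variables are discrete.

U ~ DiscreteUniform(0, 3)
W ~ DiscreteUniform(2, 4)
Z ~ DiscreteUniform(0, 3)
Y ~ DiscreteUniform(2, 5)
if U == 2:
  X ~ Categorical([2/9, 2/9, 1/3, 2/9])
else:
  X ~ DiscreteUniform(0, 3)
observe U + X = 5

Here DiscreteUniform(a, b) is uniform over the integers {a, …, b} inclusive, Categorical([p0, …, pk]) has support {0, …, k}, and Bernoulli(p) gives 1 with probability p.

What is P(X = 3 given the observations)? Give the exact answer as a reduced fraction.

P(X = 3 | obs) = 8/17

Enumerate traces; 96 have nonzero weight after conditioning:
  (U=2, W=2, Z=0, Y=2, X=3) weight 1/864
  (U=2, W=2, Z=0, Y=3, X=3) weight 1/864
  (U=2, W=2, Z=0, Y=4, X=3) weight 1/864
  (U=2, W=2, Z=0, Y=5, X=3) weight 1/864
  (U=2, W=2, Z=1, Y=2, X=3) weight 1/864
  (U=2, W=2, Z=1, Y=3, X=3) weight 1/864
  (U=2, W=2, Z=1, Y=4, X=3) weight 1/864
  (U=2, W=2, Z=1, Y=5, X=3) weight 1/864
  (U=3, W=2, Z=0, Y=2, X=2) weight 1/768
  … 87 more
Group by X:
  weight(X=2) = 1/16
  weight(X=3) = 1/18
Total weight = 1/16 + 1/18 = 17/144
P(X=2 | obs) = 1/16 / 17/144 = 9/17
P(X=3 | obs) = 1/18 / 17/144 = 8/17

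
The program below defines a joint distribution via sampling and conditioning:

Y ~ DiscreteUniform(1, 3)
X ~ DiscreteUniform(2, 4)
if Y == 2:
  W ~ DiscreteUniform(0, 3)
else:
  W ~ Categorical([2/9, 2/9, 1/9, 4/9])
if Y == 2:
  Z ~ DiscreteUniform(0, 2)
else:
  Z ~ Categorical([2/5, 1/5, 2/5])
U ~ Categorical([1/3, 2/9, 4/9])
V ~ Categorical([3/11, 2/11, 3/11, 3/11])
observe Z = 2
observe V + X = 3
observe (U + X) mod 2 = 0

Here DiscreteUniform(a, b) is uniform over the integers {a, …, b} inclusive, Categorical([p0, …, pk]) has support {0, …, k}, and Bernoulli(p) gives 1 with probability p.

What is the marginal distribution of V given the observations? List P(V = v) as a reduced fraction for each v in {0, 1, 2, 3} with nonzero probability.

Enumerate traces; 36 have nonzero weight after conditioning:
  (Y=1, X=2, W=0, Z=2, U=0, V=1) weight 8/13365
  (Y=1, X=2, W=0, Z=2, U=2, V=1) weight 32/40095
  (Y=1, X=2, W=1, Z=2, U=0, V=1) weight 8/13365
  (Y=1, X=2, W=1, Z=2, U=2, V=1) weight 32/40095
  (Y=1, X=2, W=2, Z=2, U=0, V=1) weight 4/13365
  (Y=1, X=2, W=2, Z=2, U=2, V=1) weight 16/40095
  (Y=1, X=2, W=3, Z=2, U=0, V=1) weight 16/13365
  (Y=1, X=2, W=3, Z=2, U=2, V=1) weight 64/40095
  (Y=1, X=3, W=0, Z=2, U=1, V=0) weight 8/13365
  … 27 more
Group by V:
  weight(V=0) = 34/4455
  weight(V=1) = 238/13365
Total weight = 34/4455 + 238/13365 = 68/2673
P(V=0 | obs) = 34/4455 / 68/2673 = 3/10
P(V=1 | obs) = 238/13365 / 68/2673 = 7/10

P(V=0) = 3/10, P(V=1) = 7/10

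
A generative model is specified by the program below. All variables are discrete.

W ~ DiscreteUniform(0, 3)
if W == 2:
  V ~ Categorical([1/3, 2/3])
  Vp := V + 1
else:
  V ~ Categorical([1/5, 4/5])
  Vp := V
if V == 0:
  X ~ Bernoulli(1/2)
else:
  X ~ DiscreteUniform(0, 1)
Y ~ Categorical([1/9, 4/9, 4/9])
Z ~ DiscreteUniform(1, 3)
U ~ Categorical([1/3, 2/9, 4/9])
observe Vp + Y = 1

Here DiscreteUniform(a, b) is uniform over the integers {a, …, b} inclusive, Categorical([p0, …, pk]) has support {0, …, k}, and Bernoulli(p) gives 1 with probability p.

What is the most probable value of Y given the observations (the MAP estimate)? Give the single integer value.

Enumerate traces; 126 have nonzero weight after conditioning:
  (W=0, V=0, X=0, Y=1, Z=1, U=0) weight 1/810
  (W=0, V=0, X=0, Y=1, Z=1, U=1) weight 1/1215
  (W=0, V=0, X=0, Y=1, Z=1, U=2) weight 2/1215
  (W=0, V=0, X=0, Y=1, Z=2, U=0) weight 1/810
  (W=0, V=0, X=0, Y=1, Z=2, U=1) weight 1/1215
  (W=0, V=0, X=0, Y=1, Z=2, U=2) weight 2/1215
  (W=0, V=0, X=0, Y=1, Z=3, U=0) weight 1/810
  (W=0, V=0, X=0, Y=1, Z=3, U=1) weight 1/1215
  (W=0, V=1, X=0, Y=0, Z=1, U=0) weight 1/810
  … 117 more
Group by Y:
  weight(Y=0) = 41/540
  weight(Y=1) = 1/15
Total weight = 41/540 + 1/15 = 77/540
P(Y=0 | obs) = 41/540 / 77/540 = 41/77
P(Y=1 | obs) = 1/15 / 77/540 = 36/77
argmax = 0

argmax_v P(Y = v | obs) = 0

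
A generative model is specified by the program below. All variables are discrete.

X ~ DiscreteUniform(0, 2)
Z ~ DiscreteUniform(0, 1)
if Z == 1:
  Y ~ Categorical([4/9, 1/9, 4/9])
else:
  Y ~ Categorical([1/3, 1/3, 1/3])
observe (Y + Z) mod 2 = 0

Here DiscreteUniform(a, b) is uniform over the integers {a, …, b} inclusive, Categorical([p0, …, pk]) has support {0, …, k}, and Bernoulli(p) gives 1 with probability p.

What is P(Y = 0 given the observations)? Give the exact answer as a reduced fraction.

P(Y = 0 | obs) = 3/7

Enumerate traces; 9 have nonzero weight after conditioning:
  (X=0, Z=0, Y=0) weight 1/18
  (X=0, Z=0, Y=2) weight 1/18
  (X=0, Z=1, Y=1) weight 1/54
  (X=1, Z=0, Y=0) weight 1/18
  (X=1, Z=0, Y=2) weight 1/18
  (X=1, Z=1, Y=1) weight 1/54
  (X=2, Z=0, Y=0) weight 1/18
  (X=2, Z=0, Y=2) weight 1/18
  … 1 more
Group by Y:
  weight(Y=0) = 1/6
  weight(Y=1) = 1/18
  weight(Y=2) = 1/6
Total weight = 1/6 + 1/18 + 1/6 = 7/18
P(Y=0 | obs) = 1/6 / 7/18 = 3/7
P(Y=1 | obs) = 1/18 / 7/18 = 1/7
P(Y=2 | obs) = 1/6 / 7/18 = 3/7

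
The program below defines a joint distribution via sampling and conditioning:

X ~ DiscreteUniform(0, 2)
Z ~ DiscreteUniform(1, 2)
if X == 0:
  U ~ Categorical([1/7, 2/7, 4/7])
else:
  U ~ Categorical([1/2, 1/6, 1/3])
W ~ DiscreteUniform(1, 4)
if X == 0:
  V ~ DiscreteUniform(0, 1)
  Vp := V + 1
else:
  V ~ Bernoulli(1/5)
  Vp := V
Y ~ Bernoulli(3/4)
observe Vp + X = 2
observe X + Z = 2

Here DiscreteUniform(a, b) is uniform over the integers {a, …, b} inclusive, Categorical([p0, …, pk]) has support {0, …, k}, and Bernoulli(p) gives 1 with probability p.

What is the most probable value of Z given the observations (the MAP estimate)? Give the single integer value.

argmax_v P(Z = v | obs) = 2

Enumerate traces; 48 have nonzero weight after conditioning:
  (X=0, Z=2, U=0, W=1, V=1, Y=0) weight 1/1344
  (X=0, Z=2, U=0, W=1, V=1, Y=1) weight 1/448
  (X=0, Z=2, U=0, W=2, V=1, Y=0) weight 1/1344
  (X=0, Z=2, U=0, W=2, V=1, Y=1) weight 1/448
  (X=0, Z=2, U=0, W=3, V=1, Y=0) weight 1/1344
  (X=0, Z=2, U=0, W=3, V=1, Y=1) weight 1/448
  (X=0, Z=2, U=0, W=4, V=1, Y=0) weight 1/1344
  (X=0, Z=2, U=0, W=4, V=1, Y=1) weight 1/448
  (X=1, Z=1, U=0, W=1, V=1, Y=0) weight 1/960
  … 39 more
Group by Z:
  weight(Z=1) = 1/30
  weight(Z=2) = 1/12
Total weight = 1/30 + 1/12 = 7/60
P(Z=1 | obs) = 1/30 / 7/60 = 2/7
P(Z=2 | obs) = 1/12 / 7/60 = 5/7
argmax = 2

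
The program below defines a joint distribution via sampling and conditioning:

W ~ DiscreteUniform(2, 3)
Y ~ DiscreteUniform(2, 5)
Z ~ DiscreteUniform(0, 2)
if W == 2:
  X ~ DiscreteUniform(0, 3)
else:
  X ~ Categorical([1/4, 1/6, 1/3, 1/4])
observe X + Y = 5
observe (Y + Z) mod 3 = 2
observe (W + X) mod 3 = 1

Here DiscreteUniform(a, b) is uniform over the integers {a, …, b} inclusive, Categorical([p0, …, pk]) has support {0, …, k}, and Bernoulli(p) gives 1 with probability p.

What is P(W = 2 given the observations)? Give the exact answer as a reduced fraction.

Enumerate traces; 2 have nonzero weight after conditioning:
  (W=2, Y=3, Z=2, X=2) weight 1/96
  (W=3, Y=4, Z=1, X=1) weight 1/144
Group by W:
  weight(W=2) = 1/96
  weight(W=3) = 1/144
Total weight = 1/96 + 1/144 = 5/288
P(W=2 | obs) = 1/96 / 5/288 = 3/5
P(W=3 | obs) = 1/144 / 5/288 = 2/5

P(W = 2 | obs) = 3/5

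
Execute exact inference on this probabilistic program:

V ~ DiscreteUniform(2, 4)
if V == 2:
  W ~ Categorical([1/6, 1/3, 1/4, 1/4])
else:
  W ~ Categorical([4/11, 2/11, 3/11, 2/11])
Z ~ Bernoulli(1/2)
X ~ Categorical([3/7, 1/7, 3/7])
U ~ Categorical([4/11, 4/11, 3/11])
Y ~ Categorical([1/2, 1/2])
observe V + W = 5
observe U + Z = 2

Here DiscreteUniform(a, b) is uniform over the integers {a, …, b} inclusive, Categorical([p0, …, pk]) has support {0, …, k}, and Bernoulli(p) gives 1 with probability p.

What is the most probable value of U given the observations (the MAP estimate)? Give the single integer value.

Enumerate traces; 36 have nonzero weight after conditioning:
  (V=2, W=3, Z=0, X=0, U=2, Y=0) weight 3/1232
  (V=2, W=3, Z=0, X=0, U=2, Y=1) weight 3/1232
  (V=2, W=3, Z=0, X=1, U=2, Y=0) weight 1/1232
  (V=2, W=3, Z=0, X=1, U=2, Y=1) weight 1/1232
  (V=2, W=3, Z=0, X=2, U=2, Y=0) weight 3/1232
  (V=2, W=3, Z=0, X=2, U=2, Y=1) weight 3/1232
  (V=2, W=3, Z=1, X=0, U=1, Y=0) weight 1/308
  (V=2, W=3, Z=1, X=0, U=1, Y=1) weight 1/308
  … 28 more
Group by U:
  weight(U=1) = 31/726
  weight(U=2) = 31/968
Total weight = 31/726 + 31/968 = 217/2904
P(U=1 | obs) = 31/726 / 217/2904 = 4/7
P(U=2 | obs) = 31/968 / 217/2904 = 3/7
argmax = 1

argmax_v P(U = v | obs) = 1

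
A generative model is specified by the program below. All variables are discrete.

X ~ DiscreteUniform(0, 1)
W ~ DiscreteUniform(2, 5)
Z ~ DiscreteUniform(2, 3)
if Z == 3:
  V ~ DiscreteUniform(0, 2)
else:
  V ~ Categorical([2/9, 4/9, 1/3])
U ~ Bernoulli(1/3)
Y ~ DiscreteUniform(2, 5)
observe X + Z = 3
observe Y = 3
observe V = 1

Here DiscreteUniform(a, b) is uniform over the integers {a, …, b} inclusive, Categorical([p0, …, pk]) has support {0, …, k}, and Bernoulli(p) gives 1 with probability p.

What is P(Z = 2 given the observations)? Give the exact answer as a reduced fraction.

P(Z = 2 | obs) = 4/7

Enumerate traces; 16 have nonzero weight after conditioning:
  (X=0, W=2, Z=3, V=1, U=0, Y=3) weight 1/288
  (X=0, W=2, Z=3, V=1, U=1, Y=3) weight 1/576
  (X=0, W=3, Z=3, V=1, U=0, Y=3) weight 1/288
  (X=0, W=3, Z=3, V=1, U=1, Y=3) weight 1/576
  (X=0, W=4, Z=3, V=1, U=0, Y=3) weight 1/288
  (X=0, W=4, Z=3, V=1, U=1, Y=3) weight 1/576
  (X=0, W=5, Z=3, V=1, U=0, Y=3) weight 1/288
  (X=0, W=5, Z=3, V=1, U=1, Y=3) weight 1/576
  (X=1, W=2, Z=2, V=1, U=0, Y=3) weight 1/216
  … 7 more
Group by Z:
  weight(Z=2) = 1/36
  weight(Z=3) = 1/48
Total weight = 1/36 + 1/48 = 7/144
P(Z=2 | obs) = 1/36 / 7/144 = 4/7
P(Z=3 | obs) = 1/48 / 7/144 = 3/7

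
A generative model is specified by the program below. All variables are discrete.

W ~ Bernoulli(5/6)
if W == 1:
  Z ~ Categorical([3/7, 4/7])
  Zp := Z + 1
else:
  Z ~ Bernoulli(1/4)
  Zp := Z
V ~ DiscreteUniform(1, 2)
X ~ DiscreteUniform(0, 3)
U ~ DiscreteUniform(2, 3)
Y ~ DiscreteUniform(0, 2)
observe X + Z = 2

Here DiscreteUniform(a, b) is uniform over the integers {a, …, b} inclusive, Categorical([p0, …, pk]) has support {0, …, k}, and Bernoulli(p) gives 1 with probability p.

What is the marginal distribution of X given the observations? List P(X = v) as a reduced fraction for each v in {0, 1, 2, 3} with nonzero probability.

Enumerate traces; 48 have nonzero weight after conditioning:
  (W=0, Z=0, V=1, X=2, U=2, Y=0) weight 1/384
  (W=0, Z=0, V=1, X=2, U=2, Y=1) weight 1/384
  (W=0, Z=0, V=1, X=2, U=2, Y=2) weight 1/384
  (W=0, Z=0, V=1, X=2, U=3, Y=0) weight 1/384
  (W=0, Z=0, V=1, X=2, U=3, Y=1) weight 1/384
  (W=0, Z=0, V=1, X=2, U=3, Y=2) weight 1/384
  (W=0, Z=0, V=2, X=2, U=2, Y=0) weight 1/384
  (W=0, Z=0, V=2, X=2, U=2, Y=1) weight 1/384
  (W=0, Z=1, V=1, X=1, U=2, Y=0) weight 1/1152
  … 39 more
Group by X:
  weight(X=1) = 29/224
  weight(X=2) = 27/224
Total weight = 29/224 + 27/224 = 1/4
P(X=1 | obs) = 29/224 / 1/4 = 29/56
P(X=2 | obs) = 27/224 / 1/4 = 27/56

P(X=1) = 29/56, P(X=2) = 27/56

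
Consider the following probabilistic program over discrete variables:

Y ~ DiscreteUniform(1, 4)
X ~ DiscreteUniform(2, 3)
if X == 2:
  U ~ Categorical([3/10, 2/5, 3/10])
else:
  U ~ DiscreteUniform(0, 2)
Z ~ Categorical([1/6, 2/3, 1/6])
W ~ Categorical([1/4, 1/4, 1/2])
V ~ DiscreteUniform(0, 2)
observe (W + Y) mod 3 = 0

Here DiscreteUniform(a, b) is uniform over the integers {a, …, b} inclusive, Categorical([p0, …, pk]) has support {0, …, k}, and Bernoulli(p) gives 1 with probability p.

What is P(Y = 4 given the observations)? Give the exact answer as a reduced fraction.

P(Y = 4 | obs) = 1/3

Enumerate traces; 216 have nonzero weight after conditioning:
  (Y=1, X=2, U=0, Z=0, W=2, V=0) weight 1/960
  (Y=1, X=2, U=0, Z=0, W=2, V=1) weight 1/960
  (Y=1, X=2, U=0, Z=0, W=2, V=2) weight 1/960
  (Y=1, X=2, U=0, Z=1, W=2, V=0) weight 1/240
  (Y=1, X=2, U=0, Z=1, W=2, V=1) weight 1/240
  (Y=1, X=2, U=0, Z=1, W=2, V=2) weight 1/240
  (Y=1, X=2, U=0, Z=2, W=2, V=0) weight 1/960
  (Y=1, X=2, U=0, Z=2, W=2, V=1) weight 1/960
  (Y=2, X=2, U=0, Z=0, W=1, V=0) weight 1/1920
  (Y=3, X=2, U=0, Z=0, W=0, V=0) weight 1/1920
  … 206 more
Group by Y:
  weight(Y=1) = 1/8
  weight(Y=2) = 1/16
  weight(Y=3) = 1/16
  weight(Y=4) = 1/8
Total weight = 1/8 + 1/16 + 1/16 + 1/8 = 3/8
P(Y=1 | obs) = 1/8 / 3/8 = 1/3
P(Y=2 | obs) = 1/16 / 3/8 = 1/6
P(Y=3 | obs) = 1/16 / 3/8 = 1/6
P(Y=4 | obs) = 1/8 / 3/8 = 1/3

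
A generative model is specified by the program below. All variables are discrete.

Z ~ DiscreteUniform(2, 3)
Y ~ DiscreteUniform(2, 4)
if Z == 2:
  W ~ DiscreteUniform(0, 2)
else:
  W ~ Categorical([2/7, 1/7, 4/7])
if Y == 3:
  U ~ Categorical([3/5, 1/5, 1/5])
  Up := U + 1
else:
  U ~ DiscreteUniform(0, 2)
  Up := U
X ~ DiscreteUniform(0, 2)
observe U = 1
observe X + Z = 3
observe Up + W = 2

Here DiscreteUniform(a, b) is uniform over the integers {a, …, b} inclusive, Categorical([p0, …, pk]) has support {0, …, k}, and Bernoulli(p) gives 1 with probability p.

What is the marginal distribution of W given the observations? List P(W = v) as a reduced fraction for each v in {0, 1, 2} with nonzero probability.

Enumerate traces; 6 have nonzero weight after conditioning:
  (Z=2, Y=2, W=1, U=1, X=1) weight 1/162
  (Z=2, Y=3, W=0, U=1, X=1) weight 1/270
  (Z=2, Y=4, W=1, U=1, X=1) weight 1/162
  (Z=3, Y=2, W=1, U=1, X=0) weight 1/378
  (Z=3, Y=3, W=0, U=1, X=0) weight 1/315
  (Z=3, Y=4, W=1, U=1, X=0) weight 1/378
Group by W:
  weight(W=0) = 13/1890
  weight(W=1) = 10/567
Total weight = 13/1890 + 10/567 = 139/5670
P(W=0 | obs) = 13/1890 / 139/5670 = 39/139
P(W=1 | obs) = 10/567 / 139/5670 = 100/139

P(W=0) = 39/139, P(W=1) = 100/139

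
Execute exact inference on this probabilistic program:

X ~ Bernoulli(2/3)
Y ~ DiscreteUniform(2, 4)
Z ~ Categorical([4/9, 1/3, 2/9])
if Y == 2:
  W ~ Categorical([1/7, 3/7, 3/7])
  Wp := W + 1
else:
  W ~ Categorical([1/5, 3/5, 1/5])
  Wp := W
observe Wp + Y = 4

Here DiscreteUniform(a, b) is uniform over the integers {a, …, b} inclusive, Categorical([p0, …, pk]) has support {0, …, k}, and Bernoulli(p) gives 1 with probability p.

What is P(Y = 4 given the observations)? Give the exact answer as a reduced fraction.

P(Y = 4 | obs) = 7/43

Enumerate traces; 18 have nonzero weight after conditioning:
  (X=0, Y=2, Z=0, W=1) weight 4/189
  (X=0, Y=2, Z=1, W=1) weight 1/63
  (X=0, Y=2, Z=2, W=1) weight 2/189
  (X=0, Y=3, Z=0, W=1) weight 4/135
  (X=0, Y=3, Z=1, W=1) weight 1/45
  (X=0, Y=3, Z=2, W=1) weight 2/135
  (X=0, Y=4, Z=0, W=0) weight 4/405
  (X=0, Y=4, Z=1, W=0) weight 1/135
  … 10 more
Group by Y:
  weight(Y=2) = 1/7
  weight(Y=3) = 1/5
  weight(Y=4) = 1/15
Total weight = 1/7 + 1/5 + 1/15 = 43/105
P(Y=2 | obs) = 1/7 / 43/105 = 15/43
P(Y=3 | obs) = 1/5 / 43/105 = 21/43
P(Y=4 | obs) = 1/15 / 43/105 = 7/43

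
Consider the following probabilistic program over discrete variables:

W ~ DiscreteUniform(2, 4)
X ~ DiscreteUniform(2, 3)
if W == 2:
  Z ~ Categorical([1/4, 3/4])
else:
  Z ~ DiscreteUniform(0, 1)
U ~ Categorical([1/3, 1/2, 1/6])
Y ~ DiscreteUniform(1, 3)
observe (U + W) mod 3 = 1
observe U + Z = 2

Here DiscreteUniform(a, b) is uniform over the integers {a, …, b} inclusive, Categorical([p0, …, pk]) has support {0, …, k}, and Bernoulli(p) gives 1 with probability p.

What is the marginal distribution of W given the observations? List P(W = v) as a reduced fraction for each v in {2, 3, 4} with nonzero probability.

Enumerate traces; 12 have nonzero weight after conditioning:
  (W=2, X=2, Z=0, U=2, Y=1) weight 1/432
  (W=2, X=2, Z=0, U=2, Y=2) weight 1/432
  (W=2, X=2, Z=0, U=2, Y=3) weight 1/432
  (W=2, X=3, Z=0, U=2, Y=1) weight 1/432
  (W=2, X=3, Z=0, U=2, Y=2) weight 1/432
  (W=2, X=3, Z=0, U=2, Y=3) weight 1/432
  (W=3, X=2, Z=1, U=1, Y=1) weight 1/72
  (W=3, X=2, Z=1, U=1, Y=2) weight 1/72
  … 4 more
Group by W:
  weight(W=2) = 1/72
  weight(W=3) = 1/12
Total weight = 1/72 + 1/12 = 7/72
P(W=2 | obs) = 1/72 / 7/72 = 1/7
P(W=3 | obs) = 1/12 / 7/72 = 6/7

P(W=2) = 1/7, P(W=3) = 6/7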